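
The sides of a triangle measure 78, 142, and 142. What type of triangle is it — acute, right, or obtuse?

acute

Compare the square of the longest side to the sum of squares of the other two: 78² + 142² = 26248 > 20164 = 142².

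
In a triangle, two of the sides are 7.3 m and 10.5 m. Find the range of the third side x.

By the triangle inequality, x must be less than 7.3 + 10.5 = 17.8 and greater than |7.3 − 10.5| = 3.2.

3.2 < x < 17.8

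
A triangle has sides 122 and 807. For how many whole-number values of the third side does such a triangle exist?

The third side lies in the open interval (685, 929).
Integers from 686 to 928 inclusive: 928 − 686 + 1 = 243.

243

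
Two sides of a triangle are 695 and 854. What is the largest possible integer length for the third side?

1548

The third side must be strictly less than 695 + 854 = 1549.
The largest integer below 1549 is 1548.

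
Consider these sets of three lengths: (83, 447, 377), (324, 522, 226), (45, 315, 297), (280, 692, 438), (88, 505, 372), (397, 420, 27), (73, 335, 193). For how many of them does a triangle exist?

5

(83,377,447): 83+377 > 447 → valid
(226,324,522): 226+324 > 522 → valid
(45,297,315): 45+297 > 315 → valid
(280,438,692): 280+438 > 692 → valid
(88,372,505): 88+372 ≤ 505 → not valid
(27,397,420): 27+397 > 420 → valid
(73,193,335): 73+193 ≤ 335 → not valid
5 of the 7 triples form a triangle.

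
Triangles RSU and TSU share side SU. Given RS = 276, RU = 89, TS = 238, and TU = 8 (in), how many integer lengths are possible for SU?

15

From triangle RSU: 187 < SU < 365.
From triangle TSU: 230 < SU < 246.
Intersection: 230 < SU < 246, so integers 231 through 245: 15 values.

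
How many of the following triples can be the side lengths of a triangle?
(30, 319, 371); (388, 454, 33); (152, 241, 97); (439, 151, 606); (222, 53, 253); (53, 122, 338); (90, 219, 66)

(30,319,371): 30+319 ≤ 371 → not valid
(33,388,454): 33+388 ≤ 454 → not valid
(97,152,241): 97+152 > 241 → valid
(151,439,606): 151+439 ≤ 606 → not valid
(53,222,253): 53+222 > 253 → valid
(53,122,338): 53+122 ≤ 338 → not valid
(66,90,219): 66+90 ≤ 219 → not valid
2 of the 7 triples form a triangle.

2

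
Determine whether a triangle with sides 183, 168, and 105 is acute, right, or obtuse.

Compare the square of the longest side to the sum of squares of the other two: 105² + 168² = 39249 > 33489 = 183².

acute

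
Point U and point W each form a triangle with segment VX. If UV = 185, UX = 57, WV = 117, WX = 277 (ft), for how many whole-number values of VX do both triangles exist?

From triangle UVX: 128 < VX < 242.
From triangle WVX: 160 < VX < 394.
Intersection: 160 < VX < 242, so integers 161 through 241: 81 values.

81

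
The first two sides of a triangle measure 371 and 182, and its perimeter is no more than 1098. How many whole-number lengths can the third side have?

Triangle inequality: 189 < x < 553. Perimeter ≤ 1098 gives x ≤ 1098 − 371 − 182 = 545.
So 189 < x ≤ 545; integers 190 through 545: 356 values.

356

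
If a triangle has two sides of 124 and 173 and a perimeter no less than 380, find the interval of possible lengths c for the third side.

Triangle inequality alone gives 49 < c < 297.
The perimeter condition gives c ≥ 380 − 124 − 173 = 83.
Intersecting the two: 83 ≤ c < 297.

83 ≤ c < 297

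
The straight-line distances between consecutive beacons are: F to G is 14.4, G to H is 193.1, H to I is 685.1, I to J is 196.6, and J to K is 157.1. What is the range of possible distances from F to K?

The maximum is all hops collinear in one direction: 14.4 + 193.1 + 685.1 + 196.6 + 157.1 = 1246.3.
The longest hop is 685.1; the others sum to 561.2. Folding the others back against it leaves at least 685.1 − 561.2 = 123.9.

123.9 ≤ FK ≤ 1246.3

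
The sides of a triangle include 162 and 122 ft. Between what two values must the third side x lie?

By the triangle inequality, x must be less than 162 + 122 = 284 and greater than |162 − 122| = 40.

40 < x < 284 (ft)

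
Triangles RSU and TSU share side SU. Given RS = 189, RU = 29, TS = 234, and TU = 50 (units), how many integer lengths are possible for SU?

33

From triangle RSU: 160 < SU < 218.
From triangle TSU: 184 < SU < 284.
Intersection: 184 < SU < 218, so integers 185 through 217: 33 values.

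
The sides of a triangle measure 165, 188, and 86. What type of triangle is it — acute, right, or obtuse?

obtuse

Compare the square of the longest side to the sum of squares of the other two: 86² + 165² = 34621 < 35344 = 188².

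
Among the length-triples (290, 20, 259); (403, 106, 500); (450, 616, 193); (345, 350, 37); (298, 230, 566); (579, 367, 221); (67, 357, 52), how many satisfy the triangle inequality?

(20,259,290): 20+259 ≤ 290 → not valid
(106,403,500): 106+403 > 500 → valid
(193,450,616): 193+450 > 616 → valid
(37,345,350): 37+345 > 350 → valid
(230,298,566): 230+298 ≤ 566 → not valid
(221,367,579): 221+367 > 579 → valid
(52,67,357): 52+67 ≤ 357 → not valid
4 of the 7 triples form a triangle.

4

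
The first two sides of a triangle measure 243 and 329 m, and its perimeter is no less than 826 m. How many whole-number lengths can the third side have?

Triangle inequality: 86 < x < 572. Perimeter ≥ 826 gives x ≥ 826 − 243 − 329 = 254.
So 254 ≤ x < 572; integers 254 through 571: 318 values.

318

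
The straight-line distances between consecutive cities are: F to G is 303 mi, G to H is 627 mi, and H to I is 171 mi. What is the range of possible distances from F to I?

153 ≤ FI ≤ 1101 mi

The maximum is all hops collinear in one direction: 303 + 627 + 171 = 1101.
The longest hop is 627; the others sum to 474. Folding the others back against it leaves at least 627 − 474 = 153.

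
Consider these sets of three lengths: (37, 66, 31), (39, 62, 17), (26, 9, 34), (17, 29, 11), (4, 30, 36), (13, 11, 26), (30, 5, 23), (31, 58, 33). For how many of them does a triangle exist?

3

(31,37,66): 31+37 > 66 → valid
(17,39,62): 17+39 ≤ 62 → not valid
(9,26,34): 9+26 > 34 → valid
(11,17,29): 11+17 ≤ 29 → not valid
(4,30,36): 4+30 ≤ 36 → not valid
(11,13,26): 11+13 ≤ 26 → not valid
(5,23,30): 5+23 ≤ 30 → not valid
(31,33,58): 31+33 > 58 → valid
3 of the 8 triples form a triangle.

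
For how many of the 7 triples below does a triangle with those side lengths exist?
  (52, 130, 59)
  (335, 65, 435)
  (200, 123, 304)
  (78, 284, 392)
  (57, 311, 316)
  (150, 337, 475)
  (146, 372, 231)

(52,59,130): 52+59 ≤ 130 → not valid
(65,335,435): 65+335 ≤ 435 → not valid
(123,200,304): 123+200 > 304 → valid
(78,284,392): 78+284 ≤ 392 → not valid
(57,311,316): 57+311 > 316 → valid
(150,337,475): 150+337 > 475 → valid
(146,231,372): 146+231 > 372 → valid
4 of the 7 triples form a triangle.

4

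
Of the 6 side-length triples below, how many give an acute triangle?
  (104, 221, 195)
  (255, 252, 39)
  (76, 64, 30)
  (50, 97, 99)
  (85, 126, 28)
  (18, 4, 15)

1

(104,221,195): 104²+195² = 48841 = 221² → right
(255,252,39): 39²+252² = 65025 = 255² → right
(76,64,30): 30²+64² = 4996 < 5776 = 76² → obtuse
(50,97,99): 50²+97² = 11909 > 9801 = 99² → acute
(85,126,28): 28+85 ≤ 126, not a triangle
(18,4,15): 4²+15² = 241 < 324 = 18² → obtuse
1 of the 6 is acute.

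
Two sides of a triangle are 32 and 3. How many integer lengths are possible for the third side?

5

The third side lies in the open interval (29, 35).
Integers from 30 to 34 inclusive: 34 − 30 + 1 = 5.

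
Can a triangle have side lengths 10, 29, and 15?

No

The longest side is 29, but the other two sum to only 25.
25 < 29, so the triangle inequality fails.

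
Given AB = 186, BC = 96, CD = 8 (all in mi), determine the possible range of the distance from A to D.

The maximum is all hops collinear in one direction: 186 + 96 + 8 = 290.
The longest hop is 186; the others sum to 104. Folding the others back against it leaves at least 186 − 104 = 82.

82 ≤ AD ≤ 290 mi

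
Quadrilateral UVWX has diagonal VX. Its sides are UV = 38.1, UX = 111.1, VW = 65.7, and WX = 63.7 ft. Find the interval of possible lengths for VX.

73.0 < VX < 129.4

From triangle UVX: |38.1 − 111.1| < VX < 38.1 + 111.1, i.e. 73.0 < VX < 149.2.
From triangle WVX: 2.0 < VX < 129.4.
Both must hold, so VX lies in the intersection.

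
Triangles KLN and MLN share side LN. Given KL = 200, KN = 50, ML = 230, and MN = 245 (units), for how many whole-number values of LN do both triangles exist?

99

From triangle KLN: 150 < LN < 250.
From triangle MLN: 15 < LN < 475.
Intersection: 150 < LN < 250, so integers 151 through 249: 99 values.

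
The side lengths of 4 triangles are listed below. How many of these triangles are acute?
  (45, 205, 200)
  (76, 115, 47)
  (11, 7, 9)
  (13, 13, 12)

2

(45,205,200): 45²+200² = 42025 = 205² → right
(76,115,47): 47²+76² = 7985 < 13225 = 115² → obtuse
(11,7,9): 7²+9² = 130 > 121 = 11² → acute
(13,13,12): 12²+13² = 313 > 169 = 13² → acute
2 of the 4 are acute.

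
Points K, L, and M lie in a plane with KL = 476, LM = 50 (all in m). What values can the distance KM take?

426 ≤ KM ≤ 526 m

By the triangle inequality, |476 − 50| ≤ KM ≤ 476 + 50.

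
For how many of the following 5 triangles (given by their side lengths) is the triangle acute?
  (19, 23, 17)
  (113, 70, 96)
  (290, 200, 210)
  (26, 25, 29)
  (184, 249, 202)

4

(19,23,17): 17²+19² = 650 > 529 = 23² → acute
(113,70,96): 70²+96² = 14116 > 12769 = 113² → acute
(290,200,210): 200²+210² = 84100 = 290² → right
(26,25,29): 25²+26² = 1301 > 841 = 29² → acute
(184,249,202): 184²+202² = 74660 > 62001 = 249² → acute
4 of the 5 are acute.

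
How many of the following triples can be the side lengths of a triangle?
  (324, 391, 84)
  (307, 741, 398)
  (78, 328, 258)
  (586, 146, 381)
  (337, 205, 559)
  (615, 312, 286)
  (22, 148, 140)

3

(84,324,391): 84+324 > 391 → valid
(307,398,741): 307+398 ≤ 741 → not valid
(78,258,328): 78+258 > 328 → valid
(146,381,586): 146+381 ≤ 586 → not valid
(205,337,559): 205+337 ≤ 559 → not valid
(286,312,615): 286+312 ≤ 615 → not valid
(22,140,148): 22+140 > 148 → valid
3 of the 7 triples form a triangle.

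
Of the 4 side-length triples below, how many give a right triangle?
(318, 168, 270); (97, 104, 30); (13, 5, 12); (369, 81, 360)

3

(318,168,270): 168²+270² = 101124 = 318² → right
(97,104,30): 30²+97² = 10309 < 10816 = 104² → obtuse
(13,5,12): 5²+12² = 169 = 13² → right
(369,81,360): 81²+360² = 136161 = 369² → right
3 of the 4 are right.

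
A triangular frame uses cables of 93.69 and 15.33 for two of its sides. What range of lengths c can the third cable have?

78.36 < c < 109.02

By the triangle inequality, c must be less than 93.69 + 15.33 = 109.02 and greater than |93.69 − 15.33| = 78.36.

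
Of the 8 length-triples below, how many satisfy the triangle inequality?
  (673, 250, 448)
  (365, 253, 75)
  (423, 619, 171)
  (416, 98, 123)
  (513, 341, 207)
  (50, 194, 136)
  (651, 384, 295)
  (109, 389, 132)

(250,448,673): 250+448 > 673 → valid
(75,253,365): 75+253 ≤ 365 → not valid
(171,423,619): 171+423 ≤ 619 → not valid
(98,123,416): 98+123 ≤ 416 → not valid
(207,341,513): 207+341 > 513 → valid
(50,136,194): 50+136 ≤ 194 → not valid
(295,384,651): 295+384 > 651 → valid
(109,132,389): 109+132 ≤ 389 → not valid
3 of the 8 triples form a triangle.

3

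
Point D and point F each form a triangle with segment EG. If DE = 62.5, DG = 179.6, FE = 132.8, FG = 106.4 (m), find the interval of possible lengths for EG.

From triangle DEG: |62.5 − 179.6| < EG < 62.5 + 179.6, i.e. 117.1 < EG < 242.1.
From triangle FEG: 26.4 < EG < 239.2.
Both must hold, so EG lies in the intersection.

117.1 < EG < 239.2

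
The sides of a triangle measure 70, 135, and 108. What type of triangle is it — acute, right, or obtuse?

obtuse

Compare the square of the longest side to the sum of squares of the other two: 70² + 108² = 16564 < 18225 = 135².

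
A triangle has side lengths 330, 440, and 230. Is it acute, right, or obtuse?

obtuse

Compare the square of the longest side to the sum of squares of the other two: 230² + 330² = 161800 < 193600 = 440².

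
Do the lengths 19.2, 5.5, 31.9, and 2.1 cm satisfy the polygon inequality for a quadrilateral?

For a quadrilateral, each side must be shorter than the sum of the others.
Here the longest side is 31.9, but the remaining 3 sides sum to only 26.8.

No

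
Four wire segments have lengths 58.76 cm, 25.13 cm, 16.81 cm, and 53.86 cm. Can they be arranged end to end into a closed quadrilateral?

Yes

A quadrilateral exists iff every side is shorter than the sum of the others — equivalently, the longest side is less than the sum of the rest.
Longest side 58.76 < 95.80 (sum of the remaining 3), so yes.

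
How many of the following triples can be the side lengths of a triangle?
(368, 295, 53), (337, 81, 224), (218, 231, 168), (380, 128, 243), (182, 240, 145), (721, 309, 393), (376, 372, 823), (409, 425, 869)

2

(53,295,368): 53+295 ≤ 368 → not valid
(81,224,337): 81+224 ≤ 337 → not valid
(168,218,231): 168+218 > 231 → valid
(128,243,380): 128+243 ≤ 380 → not valid
(145,182,240): 145+182 > 240 → valid
(309,393,721): 309+393 ≤ 721 → not valid
(372,376,823): 372+376 ≤ 823 → not valid
(409,425,869): 409+425 ≤ 869 → not valid
2 of the 8 triples form a triangle.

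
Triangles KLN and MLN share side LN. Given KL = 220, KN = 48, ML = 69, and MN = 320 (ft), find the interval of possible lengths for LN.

251 < LN < 268

From triangle KLN: |220 − 48| < LN < 220 + 48, i.e. 172 < LN < 268.
From triangle MLN: 251 < LN < 389.
Both must hold, so LN lies in the intersection.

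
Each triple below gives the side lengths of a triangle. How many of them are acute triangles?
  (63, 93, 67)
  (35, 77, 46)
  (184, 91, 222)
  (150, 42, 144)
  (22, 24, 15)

(63,93,67): 63²+67² = 8458 < 8649 = 93² → obtuse
(35,77,46): 35²+46² = 3341 < 5929 = 77² → obtuse
(184,91,222): 91²+184² = 42137 < 49284 = 222² → obtuse
(150,42,144): 42²+144² = 22500 = 150² → right
(22,24,15): 15²+22² = 709 > 576 = 24² → acute
1 of the 5 is acute.

1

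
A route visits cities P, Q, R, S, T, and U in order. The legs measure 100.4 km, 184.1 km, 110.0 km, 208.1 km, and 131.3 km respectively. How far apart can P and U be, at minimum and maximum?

The maximum is all hops collinear in one direction: 100.4 + 184.1 + 110.0 + 208.1 + 131.3 = 733.9.
The longest hop is 208.1; the others sum to 525.8. Since 208.1 ≤ 525.8, the path can fold back on itself completely, so the minimum distance is 0.

0 ≤ PU ≤ 733.9 km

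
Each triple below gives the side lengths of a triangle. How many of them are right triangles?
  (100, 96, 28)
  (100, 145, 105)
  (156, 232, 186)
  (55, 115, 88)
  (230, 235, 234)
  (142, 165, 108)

(100,96,28): 28²+96² = 10000 = 100² → right
(100,145,105): 100²+105² = 21025 = 145² → right
(156,232,186): 156²+186² = 58932 > 53824 = 232² → acute
(55,115,88): 55²+88² = 10769 < 13225 = 115² → obtuse
(230,235,234): 230²+234² = 107656 > 55225 = 235² → acute
(142,165,108): 108²+142² = 31828 > 27225 = 165² → acute
2 of the 6 are right.

2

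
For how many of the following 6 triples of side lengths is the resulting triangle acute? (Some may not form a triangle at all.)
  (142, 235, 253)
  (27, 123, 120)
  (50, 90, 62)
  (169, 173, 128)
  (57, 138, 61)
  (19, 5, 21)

2

(142,235,253): 142²+235² = 75389 > 64009 = 253² → acute
(27,123,120): 27²+120² = 15129 = 123² → right
(50,90,62): 50²+62² = 6344 < 8100 = 90² → obtuse
(169,173,128): 128²+169² = 44945 > 29929 = 173² → acute
(57,138,61): 57+61 ≤ 138, not a triangle
(19,5,21): 5²+19² = 386 < 441 = 21² → obtuse
2 of the 6 are acute.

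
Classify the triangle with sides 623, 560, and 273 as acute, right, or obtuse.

Compare the square of the longest side to the sum of squares of the other two: 273² + 560² = 388129 = 623².

right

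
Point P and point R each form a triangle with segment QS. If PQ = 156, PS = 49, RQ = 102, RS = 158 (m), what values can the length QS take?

From triangle PQS: |156 − 49| < QS < 156 + 49, i.e. 107 < QS < 205.
From triangle RQS: 56 < QS < 260.
Both must hold, so QS lies in the intersection.

107 < QS < 205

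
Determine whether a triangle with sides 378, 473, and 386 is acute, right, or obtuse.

acute

Compare the square of the longest side to the sum of squares of the other two: 378² + 386² = 291880 > 223729 = 473².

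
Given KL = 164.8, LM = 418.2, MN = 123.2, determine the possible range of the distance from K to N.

130.2 ≤ KN ≤ 706.2

The maximum is all hops collinear in one direction: 164.8 + 418.2 + 123.2 = 706.2.
The longest hop is 418.2; the others sum to 288.0. Folding the others back against it leaves at least 418.2 − 288.0 = 130.2.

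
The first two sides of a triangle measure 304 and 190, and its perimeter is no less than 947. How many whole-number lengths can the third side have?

41

Triangle inequality: 114 < x < 494. Perimeter ≥ 947 gives x ≥ 947 − 304 − 190 = 453.
So 453 ≤ x < 494; integers 453 through 493: 41 values.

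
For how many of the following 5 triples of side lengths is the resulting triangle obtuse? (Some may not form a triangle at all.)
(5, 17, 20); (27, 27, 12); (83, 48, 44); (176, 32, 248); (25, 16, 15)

(5,17,20): 5²+17² = 314 < 400 = 20² → obtuse
(27,27,12): 12²+27² = 873 > 729 = 27² → acute
(83,48,44): 44²+48² = 4240 < 6889 = 83² → obtuse
(176,32,248): 32+176 ≤ 248, not a triangle
(25,16,15): 15²+16² = 481 < 625 = 25² → obtuse
3 of the 5 are obtuse.

3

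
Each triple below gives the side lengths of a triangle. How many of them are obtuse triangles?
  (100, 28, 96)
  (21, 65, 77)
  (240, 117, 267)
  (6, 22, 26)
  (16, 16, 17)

2

(100,28,96): 28²+96² = 10000 = 100² → right
(21,65,77): 21²+65² = 4666 < 5929 = 77² → obtuse
(240,117,267): 117²+240² = 71289 = 267² → right
(6,22,26): 6²+22² = 520 < 676 = 26² → obtuse
(16,16,17): 16²+16² = 512 > 289 = 17² → acute
2 of the 5 are obtuse.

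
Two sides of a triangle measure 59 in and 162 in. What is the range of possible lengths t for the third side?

By the triangle inequality, t must be less than 59 + 162 = 221 and greater than |59 − 162| = 103.

103 < t < 221 (in)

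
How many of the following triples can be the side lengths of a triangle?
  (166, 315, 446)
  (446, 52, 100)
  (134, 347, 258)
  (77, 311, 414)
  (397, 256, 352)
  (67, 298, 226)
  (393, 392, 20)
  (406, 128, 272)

(166,315,446): 166+315 > 446 → valid
(52,100,446): 52+100 ≤ 446 → not valid
(134,258,347): 134+258 > 347 → valid
(77,311,414): 77+311 ≤ 414 → not valid
(256,352,397): 256+352 > 397 → valid
(67,226,298): 67+226 ≤ 298 → not valid
(20,392,393): 20+392 > 393 → valid
(128,272,406): 128+272 ≤ 406 → not valid
4 of the 8 triples form a triangle.

4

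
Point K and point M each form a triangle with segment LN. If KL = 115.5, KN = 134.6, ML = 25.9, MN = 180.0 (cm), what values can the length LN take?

From triangle KLN: |115.5 − 134.6| < LN < 115.5 + 134.6, i.e. 19.1 < LN < 250.1.
From triangle MLN: 154.1 < LN < 205.9.
Both must hold, so LN lies in the intersection.

154.1 < LN < 205.9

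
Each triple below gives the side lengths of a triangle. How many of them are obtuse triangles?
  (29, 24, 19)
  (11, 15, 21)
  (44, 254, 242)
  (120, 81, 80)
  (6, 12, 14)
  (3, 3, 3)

4

(29,24,19): 19²+24² = 937 > 841 = 29² → acute
(11,15,21): 11²+15² = 346 < 441 = 21² → obtuse
(44,254,242): 44²+242² = 60500 < 64516 = 254² → obtuse
(120,81,80): 80²+81² = 12961 < 14400 = 120² → obtuse
(6,12,14): 6²+12² = 180 < 196 = 14² → obtuse
(3,3,3): 3²+3² = 18 > 9 = 3² → acute
4 of the 6 are obtuse.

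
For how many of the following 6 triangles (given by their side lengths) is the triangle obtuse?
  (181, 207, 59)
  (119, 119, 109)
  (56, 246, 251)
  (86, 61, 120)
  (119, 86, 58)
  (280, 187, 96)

(181,207,59): 59²+181² = 36242 < 42849 = 207² → obtuse
(119,119,109): 109²+119² = 26042 > 14161 = 119² → acute
(56,246,251): 56²+246² = 63652 > 63001 = 251² → acute
(86,61,120): 61²+86² = 11117 < 14400 = 120² → obtuse
(119,86,58): 58²+86² = 10760 < 14161 = 119² → obtuse
(280,187,96): 96²+187² = 44185 < 78400 = 280² → obtuse
4 of the 6 are obtuse.

4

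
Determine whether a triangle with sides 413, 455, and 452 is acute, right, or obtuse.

acute

Compare the square of the longest side to the sum of squares of the other two: 413² + 452² = 374873 > 207025 = 455².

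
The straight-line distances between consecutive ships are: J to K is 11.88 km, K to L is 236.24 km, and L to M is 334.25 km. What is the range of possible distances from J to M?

86.13 ≤ JM ≤ 582.37 km

The maximum is all hops collinear in one direction: 11.88 + 236.24 + 334.25 = 582.37.
The longest hop is 334.25; the others sum to 248.12. Folding the others back against it leaves at least 334.25 − 248.12 = 86.13.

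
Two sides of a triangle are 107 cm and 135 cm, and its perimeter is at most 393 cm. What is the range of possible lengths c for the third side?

28 < c ≤ 151

Triangle inequality alone gives 28 < c < 242.
The perimeter condition gives c ≤ 393 − 107 − 135 = 151.
Intersecting the two: 28 < c ≤ 151.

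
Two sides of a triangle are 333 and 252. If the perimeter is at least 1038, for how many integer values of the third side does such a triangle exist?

132

Triangle inequality: 81 < x < 585. Perimeter ≥ 1038 gives x ≥ 1038 − 333 − 252 = 453.
So 453 ≤ x < 585; integers 453 through 584: 132 values.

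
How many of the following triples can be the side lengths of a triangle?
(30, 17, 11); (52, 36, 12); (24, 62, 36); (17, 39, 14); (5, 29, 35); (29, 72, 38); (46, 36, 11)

(11,17,30): 11+17 ≤ 30 → not valid
(12,36,52): 12+36 ≤ 52 → not valid
(24,36,62): 24+36 ≤ 62 → not valid
(14,17,39): 14+17 ≤ 39 → not valid
(5,29,35): 5+29 ≤ 35 → not valid
(29,38,72): 29+38 ≤ 72 → not valid
(11,36,46): 11+36 > 46 → valid
1 of the 7 triples forms a triangle.

1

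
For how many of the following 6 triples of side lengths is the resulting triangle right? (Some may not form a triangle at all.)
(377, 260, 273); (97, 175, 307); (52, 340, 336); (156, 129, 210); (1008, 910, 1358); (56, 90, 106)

(377,260,273): 260²+273² = 142129 = 377² → right
(97,175,307): 97+175 ≤ 307, not a triangle
(52,340,336): 52²+336² = 115600 = 340² → right
(156,129,210): 129²+156² = 40977 < 44100 = 210² → obtuse
(1008,910,1358): 910²+1008² = 1844164 = 1358² → right
(56,90,106): 56²+90² = 11236 = 106² → right
4 of the 6 are right.

4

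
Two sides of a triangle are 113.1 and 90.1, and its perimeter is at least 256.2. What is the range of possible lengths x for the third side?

Triangle inequality alone gives 23.0 < x < 203.2.
The perimeter condition gives x ≥ 256.2 − 113.1 − 90.1 = 53.0.
Intersecting the two: 53.0 ≤ x < 203.2.

53.0 ≤ x < 203.2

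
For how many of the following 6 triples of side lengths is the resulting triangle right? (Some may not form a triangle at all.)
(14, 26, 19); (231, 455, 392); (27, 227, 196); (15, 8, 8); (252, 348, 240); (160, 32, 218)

2

(14,26,19): 14²+19² = 557 < 676 = 26² → obtuse
(231,455,392): 231²+392² = 207025 = 455² → right
(27,227,196): 27+196 ≤ 227, not a triangle
(15,8,8): 8²+8² = 128 < 225 = 15² → obtuse
(252,348,240): 240²+252² = 121104 = 348² → right
(160,32,218): 32+160 ≤ 218, not a triangle
2 of the 6 are right.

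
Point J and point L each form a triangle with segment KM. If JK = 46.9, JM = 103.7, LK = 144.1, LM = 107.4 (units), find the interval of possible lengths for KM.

56.8 < KM < 150.6

From triangle JKM: |46.9 − 103.7| < KM < 46.9 + 103.7, i.e. 56.8 < KM < 150.6.
From triangle LKM: 36.7 < KM < 251.5.
Both must hold, so KM lies in the intersection.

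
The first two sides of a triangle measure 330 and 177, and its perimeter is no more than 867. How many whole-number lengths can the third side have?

Triangle inequality: 153 < x < 507. Perimeter ≤ 867 gives x ≤ 867 − 330 − 177 = 360.
So 153 < x ≤ 360; integers 154 through 360: 207 values.

207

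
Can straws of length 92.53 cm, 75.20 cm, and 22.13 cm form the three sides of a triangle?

Yes

The longest side is 92.53, and the other two sum to 97.33.
Since 97.33 > 92.53, the triangle inequality holds.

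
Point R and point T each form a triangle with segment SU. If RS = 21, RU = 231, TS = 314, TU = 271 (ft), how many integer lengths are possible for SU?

From triangle RSU: 210 < SU < 252.
From triangle TSU: 43 < SU < 585.
Intersection: 210 < SU < 252, so integers 211 through 251: 41 values.

41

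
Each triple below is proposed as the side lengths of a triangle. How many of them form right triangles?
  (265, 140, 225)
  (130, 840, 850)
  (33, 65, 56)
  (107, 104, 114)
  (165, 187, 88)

(265,140,225): 140²+225² = 70225 = 265² → right
(130,840,850): 130²+840² = 722500 = 850² → right
(33,65,56): 33²+56² = 4225 = 65² → right
(107,104,114): 104²+107² = 22265 > 12996 = 114² → acute
(165,187,88): 88²+165² = 34969 = 187² → right
4 of the 5 are right.

4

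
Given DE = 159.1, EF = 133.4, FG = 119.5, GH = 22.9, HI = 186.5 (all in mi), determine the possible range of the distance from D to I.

0 ≤ DI ≤ 621.4 mi

The maximum is all hops collinear in one direction: 159.1 + 133.4 + 119.5 + 22.9 + 186.5 = 621.4.
The longest hop is 186.5; the others sum to 434.9. Since 186.5 ≤ 434.9, the path can fold back on itself completely, so the minimum distance is 0.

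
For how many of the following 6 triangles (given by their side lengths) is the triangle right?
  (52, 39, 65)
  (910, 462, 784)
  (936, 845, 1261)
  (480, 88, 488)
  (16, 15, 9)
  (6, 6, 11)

(52,39,65): 39²+52² = 4225 = 65² → right
(910,462,784): 462²+784² = 828100 = 910² → right
(936,845,1261): 845²+936² = 1590121 = 1261² → right
(480,88,488): 88²+480² = 238144 = 488² → right
(16,15,9): 9²+15² = 306 > 256 = 16² → acute
(6,6,11): 6²+6² = 72 < 121 = 11² → obtuse
4 of the 6 are right.

4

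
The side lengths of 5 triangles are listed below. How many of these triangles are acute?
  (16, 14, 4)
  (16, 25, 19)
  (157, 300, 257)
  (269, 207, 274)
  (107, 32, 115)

(16,14,4): 4²+14² = 212 < 256 = 16² → obtuse
(16,25,19): 16²+19² = 617 < 625 = 25² → obtuse
(157,300,257): 157²+257² = 90698 > 90000 = 300² → acute
(269,207,274): 207²+269² = 115210 > 75076 = 274² → acute
(107,32,115): 32²+107² = 12473 < 13225 = 115² → obtuse
2 of the 5 are acute.

2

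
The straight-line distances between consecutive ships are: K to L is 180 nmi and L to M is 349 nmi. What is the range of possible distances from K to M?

169 ≤ KM ≤ 529 nmi

By the triangle inequality, |180 − 349| ≤ KM ≤ 180 + 349.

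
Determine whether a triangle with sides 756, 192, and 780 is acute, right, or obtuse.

Compare the square of the longest side to the sum of squares of the other two: 192² + 756² = 608400 = 780².

right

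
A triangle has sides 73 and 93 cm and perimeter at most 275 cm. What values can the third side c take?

Triangle inequality alone gives 20 < c < 166.
The perimeter condition gives c ≤ 275 − 73 − 93 = 109.
Intersecting the two: 20 < c ≤ 109.

20 < c ≤ 109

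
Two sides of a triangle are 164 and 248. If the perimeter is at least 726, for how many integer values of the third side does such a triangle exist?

98

Triangle inequality: 84 < x < 412. Perimeter ≥ 726 gives x ≥ 726 − 164 − 248 = 314.
So 314 ≤ x < 412; integers 314 through 411: 98 values.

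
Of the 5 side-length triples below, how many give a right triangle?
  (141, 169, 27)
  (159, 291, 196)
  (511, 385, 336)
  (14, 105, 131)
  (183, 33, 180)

2

(141,169,27): 27+141 ≤ 169, not a triangle
(159,291,196): 159²+196² = 63697 < 84681 = 291² → obtuse
(511,385,336): 336²+385² = 261121 = 511² → right
(14,105,131): 14+105 ≤ 131, not a triangle
(183,33,180): 33²+180² = 33489 = 183² → right
2 of the 5 are right.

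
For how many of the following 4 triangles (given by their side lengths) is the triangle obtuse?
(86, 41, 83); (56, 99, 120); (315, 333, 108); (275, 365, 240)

1

(86,41,83): 41²+83² = 8570 > 7396 = 86² → acute
(56,99,120): 56²+99² = 12937 < 14400 = 120² → obtuse
(315,333,108): 108²+315² = 110889 = 333² → right
(275,365,240): 240²+275² = 133225 = 365² → right
1 of the 4 is obtuse.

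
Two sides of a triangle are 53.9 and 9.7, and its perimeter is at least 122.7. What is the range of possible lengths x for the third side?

59.1 ≤ x < 63.6

Triangle inequality alone gives 44.2 < x < 63.6.
The perimeter condition gives x ≥ 122.7 − 53.9 − 9.7 = 59.1.
Intersecting the two: 59.1 ≤ x < 63.6.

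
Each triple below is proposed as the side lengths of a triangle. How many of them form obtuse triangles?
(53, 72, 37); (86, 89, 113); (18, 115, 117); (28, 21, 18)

(53,72,37): 37²+53² = 4178 < 5184 = 72² → obtuse
(86,89,113): 86²+89² = 15317 > 12769 = 113² → acute
(18,115,117): 18²+115² = 13549 < 13689 = 117² → obtuse
(28,21,18): 18²+21² = 765 < 784 = 28² → obtuse
3 of the 4 are obtuse.

3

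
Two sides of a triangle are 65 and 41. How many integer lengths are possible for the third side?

The third side lies in the open interval (24, 106).
Integers from 25 to 105 inclusive: 105 − 25 + 1 = 81.

81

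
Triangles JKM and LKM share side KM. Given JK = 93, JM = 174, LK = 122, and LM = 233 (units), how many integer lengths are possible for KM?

155

From triangle JKM: 81 < KM < 267.
From triangle LKM: 111 < KM < 355.
Intersection: 111 < KM < 267, so integers 112 through 266: 155 values.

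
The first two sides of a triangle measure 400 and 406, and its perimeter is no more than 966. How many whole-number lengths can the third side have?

Triangle inequality: 6 < x < 806. Perimeter ≤ 966 gives x ≤ 966 − 400 − 406 = 160.
So 6 < x ≤ 160; integers 7 through 160: 154 values.

154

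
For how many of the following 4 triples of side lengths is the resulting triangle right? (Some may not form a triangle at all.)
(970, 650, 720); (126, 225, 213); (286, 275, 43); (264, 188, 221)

1

(970,650,720): 650²+720² = 940900 = 970² → right
(126,225,213): 126²+213² = 61245 > 50625 = 225² → acute
(286,275,43): 43²+275² = 77474 < 81796 = 286² → obtuse
(264,188,221): 188²+221² = 84185 > 69696 = 264² → acute
1 of the 4 is right.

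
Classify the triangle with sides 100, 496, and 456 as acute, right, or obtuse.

obtuse

Compare the square of the longest side to the sum of squares of the other two: 100² + 456² = 217936 < 246016 = 496².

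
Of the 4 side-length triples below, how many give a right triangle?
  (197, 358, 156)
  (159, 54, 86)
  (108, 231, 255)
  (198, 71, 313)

1

(197,358,156): 156+197 ≤ 358, not a triangle
(159,54,86): 54+86 ≤ 159, not a triangle
(108,231,255): 108²+231² = 65025 = 255² → right
(198,71,313): 71+198 ≤ 313, not a triangle
1 of the 4 is right.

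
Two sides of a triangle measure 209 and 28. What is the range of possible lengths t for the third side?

By the triangle inequality, t must be less than 209 + 28 = 237 and greater than |209 − 28| = 181.

181 < t < 237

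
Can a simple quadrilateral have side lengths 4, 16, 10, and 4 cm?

Yes

A quadrilateral exists iff every side is shorter than the sum of the others — equivalently, the longest side is less than the sum of the rest.
Longest side 16 < 18 (sum of the remaining 3), so yes.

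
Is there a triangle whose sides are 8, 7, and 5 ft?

Yes

The longest side is 8, and the other two sum to 12.
Since 12 > 8, the triangle inequality holds.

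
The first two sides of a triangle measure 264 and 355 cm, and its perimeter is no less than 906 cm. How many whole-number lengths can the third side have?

Triangle inequality: 91 < x < 619. Perimeter ≥ 906 gives x ≥ 906 − 264 − 355 = 287.
So 287 ≤ x < 619; integers 287 through 618: 332 values.

332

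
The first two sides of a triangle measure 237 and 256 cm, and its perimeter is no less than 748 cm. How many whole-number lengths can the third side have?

Triangle inequality: 19 < x < 493. Perimeter ≥ 748 gives x ≥ 748 − 237 − 256 = 255.
So 255 ≤ x < 493; integers 255 through 492: 238 values.

238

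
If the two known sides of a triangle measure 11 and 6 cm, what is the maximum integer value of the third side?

16

The third side must be strictly less than 11 + 6 = 17.
The largest integer below 17 is 16.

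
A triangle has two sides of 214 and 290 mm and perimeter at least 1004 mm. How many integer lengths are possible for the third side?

4

Triangle inequality: 76 < x < 504. Perimeter ≥ 1004 gives x ≥ 1004 − 214 − 290 = 500.
So 500 ≤ x < 504; integers 500 through 503: 4 values.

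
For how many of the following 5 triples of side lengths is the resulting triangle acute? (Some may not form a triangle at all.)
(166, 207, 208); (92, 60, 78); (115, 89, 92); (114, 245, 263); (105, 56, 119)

(166,207,208): 166²+207² = 70405 > 43264 = 208² → acute
(92,60,78): 60²+78² = 9684 > 8464 = 92² → acute
(115,89,92): 89²+92² = 16385 > 13225 = 115² → acute
(114,245,263): 114²+245² = 73021 > 69169 = 263² → acute
(105,56,119): 56²+105² = 14161 = 119² → right
4 of the 5 are acute.

4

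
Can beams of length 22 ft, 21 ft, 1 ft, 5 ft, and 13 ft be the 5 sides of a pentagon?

A pentagon exists iff every side is shorter than the sum of the others — equivalently, the longest side is less than the sum of the rest.
Longest side 22 < 40 (sum of the remaining 4), so yes.

Yes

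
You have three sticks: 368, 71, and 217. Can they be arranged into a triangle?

No

The longest side is 368, but the other two sum to only 288.
288 < 368, so the triangle inequality fails.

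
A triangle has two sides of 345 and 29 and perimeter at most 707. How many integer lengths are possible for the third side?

Triangle inequality: 316 < x < 374. Perimeter ≤ 707 gives x ≤ 707 − 345 − 29 = 333.
So 316 < x ≤ 333; integers 317 through 333: 17 values.

17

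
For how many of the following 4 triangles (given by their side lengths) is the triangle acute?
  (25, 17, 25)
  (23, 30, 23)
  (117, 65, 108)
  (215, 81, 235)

(25,17,25): 17²+25² = 914 > 625 = 25² → acute
(23,30,23): 23²+23² = 1058 > 900 = 30² → acute
(117,65,108): 65²+108² = 15889 > 13689 = 117² → acute
(215,81,235): 81²+215² = 52786 < 55225 = 235² → obtuse
3 of the 4 are acute.

3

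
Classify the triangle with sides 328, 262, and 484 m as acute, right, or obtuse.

Compare the square of the longest side to the sum of squares of the other two: 262² + 328² = 176228 < 234256 = 484².

obtuse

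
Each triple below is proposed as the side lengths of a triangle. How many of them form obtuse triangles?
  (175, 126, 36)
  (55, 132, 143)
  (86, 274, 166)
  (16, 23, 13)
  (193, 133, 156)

1

(175,126,36): 36+126 ≤ 175, not a triangle
(55,132,143): 55²+132² = 20449 = 143² → right
(86,274,166): 86+166 ≤ 274, not a triangle
(16,23,13): 13²+16² = 425 < 529 = 23² → obtuse
(193,133,156): 133²+156² = 42025 > 37249 = 193² → acute
1 of the 5 is obtuse.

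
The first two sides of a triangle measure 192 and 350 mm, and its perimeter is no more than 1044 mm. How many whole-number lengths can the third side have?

Triangle inequality: 158 < x < 542. Perimeter ≤ 1044 gives x ≤ 1044 − 192 − 350 = 502.
So 158 < x ≤ 502; integers 159 through 502: 344 values.

344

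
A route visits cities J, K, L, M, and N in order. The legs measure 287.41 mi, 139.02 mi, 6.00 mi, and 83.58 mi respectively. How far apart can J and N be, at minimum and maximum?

58.81 ≤ JN ≤ 516.01 mi

The maximum is all hops collinear in one direction: 287.41 + 139.02 + 6.00 + 83.58 = 516.01.
The longest hop is 287.41; the others sum to 228.60. Folding the others back against it leaves at least 287.41 − 228.60 = 58.81.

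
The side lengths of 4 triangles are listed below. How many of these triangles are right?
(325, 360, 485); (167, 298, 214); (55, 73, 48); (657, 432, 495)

(325,360,485): 325²+360² = 235225 = 485² → right
(167,298,214): 167²+214² = 73685 < 88804 = 298² → obtuse
(55,73,48): 48²+55² = 5329 = 73² → right
(657,432,495): 432²+495² = 431649 = 657² → right
3 of the 4 are right.

3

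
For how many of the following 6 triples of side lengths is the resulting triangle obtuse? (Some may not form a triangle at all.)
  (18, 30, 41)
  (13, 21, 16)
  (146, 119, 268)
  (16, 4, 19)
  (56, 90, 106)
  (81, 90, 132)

4

(18,30,41): 18²+30² = 1224 < 1681 = 41² → obtuse
(13,21,16): 13²+16² = 425 < 441 = 21² → obtuse
(146,119,268): 119+146 ≤ 268, not a triangle
(16,4,19): 4²+16² = 272 < 361 = 19² → obtuse
(56,90,106): 56²+90² = 11236 = 106² → right
(81,90,132): 81²+90² = 14661 < 17424 = 132² → obtuse
4 of the 6 are obtuse.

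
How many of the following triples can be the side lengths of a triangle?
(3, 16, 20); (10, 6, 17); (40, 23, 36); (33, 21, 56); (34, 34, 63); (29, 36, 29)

3

(3,16,20): 3+16 ≤ 20 → not valid
(6,10,17): 6+10 ≤ 17 → not valid
(23,36,40): 23+36 > 40 → valid
(21,33,56): 21+33 ≤ 56 → not valid
(34,34,63): 34+34 > 63 → valid
(29,29,36): 29+29 > 36 → valid
3 of the 6 triples form a triangle.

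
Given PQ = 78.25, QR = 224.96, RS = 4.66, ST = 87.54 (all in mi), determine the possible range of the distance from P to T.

The maximum is all hops collinear in one direction: 78.25 + 224.96 + 4.66 + 87.54 = 395.41.
The longest hop is 224.96; the others sum to 170.45. Folding the others back against it leaves at least 224.96 − 170.45 = 54.51.

54.51 ≤ PT ≤ 395.41 mi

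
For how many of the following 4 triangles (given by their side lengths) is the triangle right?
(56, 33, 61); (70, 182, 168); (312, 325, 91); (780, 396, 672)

(56,33,61): 33²+56² = 4225 > 3721 = 61² → acute
(70,182,168): 70²+168² = 33124 = 182² → right
(312,325,91): 91²+312² = 105625 = 325² → right
(780,396,672): 396²+672² = 608400 = 780² → right
3 of the 4 are right.

3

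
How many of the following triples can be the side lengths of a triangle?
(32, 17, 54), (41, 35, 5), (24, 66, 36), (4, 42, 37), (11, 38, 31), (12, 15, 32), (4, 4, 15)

1

(17,32,54): 17+32 ≤ 54 → not valid
(5,35,41): 5+35 ≤ 41 → not valid
(24,36,66): 24+36 ≤ 66 → not valid
(4,37,42): 4+37 ≤ 42 → not valid
(11,31,38): 11+31 > 38 → valid
(12,15,32): 12+15 ≤ 32 → not valid
(4,4,15): 4+4 ≤ 15 → not valid
1 of the 7 triples forms a triangle.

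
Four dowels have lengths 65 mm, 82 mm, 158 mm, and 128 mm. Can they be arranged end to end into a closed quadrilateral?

Yes

A quadrilateral exists iff every side is shorter than the sum of the others — equivalently, the longest side is less than the sum of the rest.
Longest side 158 < 275 (sum of the remaining 3), so yes.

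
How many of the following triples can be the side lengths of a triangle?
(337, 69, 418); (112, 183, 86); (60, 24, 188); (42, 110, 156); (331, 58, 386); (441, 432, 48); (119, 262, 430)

(69,337,418): 69+337 ≤ 418 → not valid
(86,112,183): 86+112 > 183 → valid
(24,60,188): 24+60 ≤ 188 → not valid
(42,110,156): 42+110 ≤ 156 → not valid
(58,331,386): 58+331 > 386 → valid
(48,432,441): 48+432 > 441 → valid
(119,262,430): 119+262 ≤ 430 → not valid
3 of the 7 triples form a triangle.

3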